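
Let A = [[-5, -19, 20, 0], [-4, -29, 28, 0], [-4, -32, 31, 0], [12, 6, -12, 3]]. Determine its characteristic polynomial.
xI - A = [[x + 5, 19, -20, 0], [4, x + 29, -28, 0], [4, 32, x - 31, 0], [-12, -6, 12, x - 3]].

Expanding det(xI - A) along the first row:
det(xI - A) = + (x + 5)·det([[x + 29, -28, 0], [32, x - 31, 0], [-6, 12, x - 3]]) - (19)·det([[4, -28, 0], [4, x - 31, 0], [-12, 12, x - 3]]) + (-20)·det([[4, x + 29, 0], [4, 32, 0], [-12, -6, x - 3]]) - (0)·det([[4, x + 29, -28], [4, 32, x - 31], [-12, -6, 12]]).

Evaluating gives χ_A(x) = x^4 - 18x^2 + 81 = (x - 3)^2(x + 3)^2.

χ_A(x) = (x - 3)^2(x + 3)^2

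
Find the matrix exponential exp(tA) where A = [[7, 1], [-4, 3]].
e^{tA} = [[(2*t + 1)*e^{5*t}, t*e^{5*t}], [-4*t*e^{5*t}, (1 - 2*t)*e^{5*t}]]

A has Jordan form J = [[5, 1], [0, 5]] with A = PJP^{-1}, so e^{tA} = P e^{tJ} P^{-1}.

For a Jordan block J_k(λ), e^{tJ_k(λ)} = e^{λt} · (I + tN + t^2 N^2/2! + ... + t^{k-1} N^{k-1}/(k-1)!) where N is the nilpotent superdiagonal part.

Assembling the blocks and conjugating back gives the entries of e^{tA} as shown above.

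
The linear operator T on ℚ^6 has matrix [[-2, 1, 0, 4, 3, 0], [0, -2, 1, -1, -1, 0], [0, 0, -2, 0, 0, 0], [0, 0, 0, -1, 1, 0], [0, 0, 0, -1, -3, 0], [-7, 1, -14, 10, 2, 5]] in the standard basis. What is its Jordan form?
J = [[-2, 1, 0, 0, 0, 0], [0, -2, 1, 0, 0, 0], [0, 0, -2, 0, 0, 0], [0, 0, 0, -2, 1, 0], [0, 0, 0, 0, -2, 0], [0, 0, 0, 0, 0, 5]]

The characteristic polynomial is det(xI - A) = (x - 5)(x + 2)^5, so the eigenvalues are -2 (algebraic multiplicity 5), 5 (algebraic multiplicity 1).

For λ = -2: rank(A + 2I) = 4, rank((A + 2I)^2) = 2, rank((A + 2I)^3) = 1. The eigenspace has dimension 6 - 4 = 2, so there are 2 Jordan blocks; the rank sequence gives block sizes [3, 2].

For λ = 5: algebraic multiplicity 1 gives one 1×1 block.

Assembling the blocks gives the Jordan form J above.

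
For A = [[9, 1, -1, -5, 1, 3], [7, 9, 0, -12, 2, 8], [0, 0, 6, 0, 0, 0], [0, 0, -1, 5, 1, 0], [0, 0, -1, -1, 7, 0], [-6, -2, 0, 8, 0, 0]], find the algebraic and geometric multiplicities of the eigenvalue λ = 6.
algebraic multiplicity 6, geometric multiplicity 3

The characteristic polynomial is (x - 6)^6, so the factor x - 6 appears with exponent 6: the algebraic multiplicity is 6.

rank(A - 6I) = 3, so the eigenspace has dimension 6 - 3 = 3: the geometric multiplicity is 3.

Since 3 < 6, A is not diagonalizable.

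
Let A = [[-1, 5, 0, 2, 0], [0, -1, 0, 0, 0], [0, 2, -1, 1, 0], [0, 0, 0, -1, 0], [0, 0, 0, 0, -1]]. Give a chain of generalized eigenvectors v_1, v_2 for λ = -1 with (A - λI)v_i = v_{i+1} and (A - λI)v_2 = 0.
We seek v_1 ∈ ker((A + I)^2) \ ker(A + I), then set v_{i+1} = (A + I) v_i.

One such chain is v_1 = [[-12, 1, -4, 0, 2]]^T, v_2 = [[5, 0, 2, 0, 0]]^T. Check: (A + I) v_2 = [[0, 0, 0, 0, 0]]^T = 0.

v_1 = [[-12, 1, -4, 0, 2]]^T, v_2 = [[5, 0, 2, 0, 0]]^T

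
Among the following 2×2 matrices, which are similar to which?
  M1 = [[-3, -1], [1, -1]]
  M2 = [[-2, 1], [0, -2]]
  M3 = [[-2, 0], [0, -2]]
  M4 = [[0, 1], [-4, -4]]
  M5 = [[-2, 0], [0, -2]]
Characteristic polynomials: χ_{M1} = (x + 2)^2, χ_{M2} = (x + 2)^2, χ_{M3} = (x + 2)^2, χ_{M4} = (x + 2)^2, χ_{M5} = (x + 2)^2.

{M1, M2, M4}: invariant factors (x + 2)^2.

{M3, M5}: invariant factors x + 2, x + 2.

Matrices are similar if and only if their invariant-factor lists agree; the partition into similarity classes is {M1, M2, M4}, {M3, M5}.

2 classes: {M1, M2, M4}, {M3, M5}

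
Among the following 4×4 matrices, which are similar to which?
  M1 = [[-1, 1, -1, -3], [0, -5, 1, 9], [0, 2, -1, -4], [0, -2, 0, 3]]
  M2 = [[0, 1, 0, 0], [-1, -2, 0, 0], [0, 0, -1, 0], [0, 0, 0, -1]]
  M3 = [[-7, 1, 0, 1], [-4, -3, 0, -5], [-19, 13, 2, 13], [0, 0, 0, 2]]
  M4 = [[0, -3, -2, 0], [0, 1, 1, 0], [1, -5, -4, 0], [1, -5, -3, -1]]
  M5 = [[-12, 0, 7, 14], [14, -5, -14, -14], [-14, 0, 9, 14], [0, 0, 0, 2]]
Characteristic polynomials: χ_{M1} = (x + 1)^4, χ_{M2} = (x + 1)^4, χ_{M3} = (x - 2)^2(x + 5)^2, χ_{M4} = (x + 1)^4, χ_{M5} = (x - 2)^2(x + 5)^2.

{M1, M4}: invariant factors x + 1, (x + 1)^3.

{M2}: invariant factors x + 1, x + 1, (x + 1)^2.

{M3}: invariant factors x - 2, (x - 2)(x + 5)^2.

{M5}: invariant factors (x - 2)(x + 5), (x - 2)(x + 5).

Matrices are similar if and only if their invariant-factor lists agree; the partition into similarity classes is {M1, M4}, {M2}, {M3}, {M5}.

4 classes: {M1, M4}, {M2}, {M3}, {M5}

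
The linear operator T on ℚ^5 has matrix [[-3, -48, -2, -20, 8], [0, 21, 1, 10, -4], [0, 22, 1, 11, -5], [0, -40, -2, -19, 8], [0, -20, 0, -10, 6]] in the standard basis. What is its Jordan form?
J = [[-3, 0, 0, 0, 0], [0, 1, 1, 0, 0], [0, 0, 1, 1, 0], [0, 0, 0, 1, 0], [0, 0, 0, 0, 6]]

The characteristic polynomial is det(xI - A) = (x - 6)(x - 1)^3(x + 3), so the eigenvalues are -3 (algebraic multiplicity 1), 1 (algebraic multiplicity 3), 6 (algebraic multiplicity 1).

For λ = -3: algebraic multiplicity 1 gives one 1×1 block.

For λ = 1: rank(A - I) = 4, rank((A - I)^2) = 3, rank((A - I)^3) = 2. The eigenspace has dimension 5 - 4 = 1, so there is 1 Jordan block; the rank sequence gives block sizes [3].

For λ = 6: algebraic multiplicity 1 gives one 1×1 block.

Assembling the blocks gives the Jordan form J above.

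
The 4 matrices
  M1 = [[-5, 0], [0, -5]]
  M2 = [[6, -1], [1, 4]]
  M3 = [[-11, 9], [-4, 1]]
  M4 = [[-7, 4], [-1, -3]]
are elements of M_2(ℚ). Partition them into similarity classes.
Characteristic polynomials: χ_{M1} = (x + 5)^2, χ_{M2} = (x - 5)^2, χ_{M3} = (x + 5)^2, χ_{M4} = (x + 5)^2.

{M1}: invariant factors x + 5, x + 5.

{M2}: invariant factors (x - 5)^2.

{M3, M4}: invariant factors (x + 5)^2.

Matrices are similar if and only if their invariant-factor lists agree; the partition into similarity classes is {M1}, {M2}, {M3, M4}.

3 classes: {M1}, {M2}, {M3, M4}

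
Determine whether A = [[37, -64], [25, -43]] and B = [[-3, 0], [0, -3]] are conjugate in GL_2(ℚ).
Both have characteristic polynomial (x + 3)^2, but the minimal polynomial of A is (x + 3)^2 while the minimal polynomial of B is x + 3. The minimal polynomial is a similarity invariant, so A and B are not similar.

No.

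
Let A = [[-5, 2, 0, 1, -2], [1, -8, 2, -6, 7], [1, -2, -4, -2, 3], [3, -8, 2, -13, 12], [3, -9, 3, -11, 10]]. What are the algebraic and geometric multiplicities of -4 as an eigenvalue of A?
The characteristic polynomial is (x + 4)^5, so the factor x + 4 appears with exponent 5: the algebraic multiplicity is 5.

rank(A + 4I) = 3, so the eigenspace has dimension 5 - 3 = 2: the geometric multiplicity is 2.

Since 2 < 5, A is not diagonalizable.

algebraic multiplicity 5, geometric multiplicity 2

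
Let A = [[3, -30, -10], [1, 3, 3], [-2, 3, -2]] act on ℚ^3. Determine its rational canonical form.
The invariant factors of A (the non-unit diagonal entries of the Smith normal form of xI - A over ℚ[x]) are (x - 3)(x^2 - x - 5), each dividing the next. The characteristic polynomial is their product, (x - 3)(x^2 - x - 5).

The rational canonical form is the block-diagonal matrix of companion matrices C(f_i):
R = [[0, 0, -15], [1, 0, 2], [0, 1, 4]].

Note the characteristic polynomial does not split into linear factors over ℚ, so A has no Jordan form over ℚ; the rational canonical form exists over any field.

R = [[0, 0, -15], [1, 0, 2], [0, 1, 4]]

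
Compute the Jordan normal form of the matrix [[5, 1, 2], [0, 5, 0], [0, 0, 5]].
The characteristic polynomial is det(xI - A) = (x - 5)^3, so the eigenvalues are 5 (algebraic multiplicity 3).

For λ = 5: rank(A - 5I) = 1, rank((A - 5I)^2) = 0. The eigenspace has dimension 3 - 1 = 2, so there are 2 Jordan blocks; the rank sequence gives block sizes [2, 1].

Assembling the blocks gives the Jordan form J above.

J = [[5, 1, 0], [0, 5, 0], [0, 0, 5]]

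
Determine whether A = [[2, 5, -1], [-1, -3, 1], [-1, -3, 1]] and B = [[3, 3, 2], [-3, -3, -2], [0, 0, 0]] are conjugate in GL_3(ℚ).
No.

Both have characteristic polynomial x^3, but the minimal polynomial of A is x^3 while the minimal polynomial of B is x^2. The minimal polynomial is a similarity invariant, so A and B are not similar.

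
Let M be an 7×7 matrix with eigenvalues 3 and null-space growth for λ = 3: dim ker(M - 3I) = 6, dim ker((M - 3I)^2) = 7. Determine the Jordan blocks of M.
Jordan blocks: (3, 2), (3, 1), (3, 1), (3, 1), (3, 1), (3, 1)

λ = 3: successive nullity increments [6, 1] count blocks of size ≥ k; block sizes are [2, 1, 1, 1, 1, 1].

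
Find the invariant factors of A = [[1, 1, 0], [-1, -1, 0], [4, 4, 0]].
x, x^2

The Jordan structure of A has elementary divisors x^2, x. Arranging the block sizes at each eigenvalue in decreasing order and taking row products gives the invariant factors.

Invariant factors (smallest first, each dividing the next): x, x^2.

Check: the last factor x^2 is the minimal polynomial, and the product x^3 is the characteristic polynomial.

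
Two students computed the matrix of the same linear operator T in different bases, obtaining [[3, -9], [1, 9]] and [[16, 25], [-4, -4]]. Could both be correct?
Two matrices over a field are similar if and only if they have the same invariant factors.

Both A and B have characteristic polynomial (x - 6)^2 and minimal polynomial (x - 6)^2. Computing further, both have invariant factors (x - 6)^2. Hence A and B are similar.

Yes.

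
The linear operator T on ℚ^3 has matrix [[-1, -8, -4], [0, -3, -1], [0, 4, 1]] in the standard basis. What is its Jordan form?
The characteristic polynomial is det(xI - A) = (x + 1)^3, so the eigenvalues are -1 (algebraic multiplicity 3).

For λ = -1: rank(A + I) = 1, rank((A + I)^2) = 0. The eigenspace has dimension 3 - 1 = 2, so there are 2 Jordan blocks; the rank sequence gives block sizes [2, 1].

Assembling the blocks gives the Jordan form J above.

J = [[-1, 1, 0], [0, -1, 0], [0, 0, -1]]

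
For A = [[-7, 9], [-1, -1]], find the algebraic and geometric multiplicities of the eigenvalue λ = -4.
algebraic multiplicity 2, geometric multiplicity 1

The characteristic polynomial is (x + 4)^2, so the factor x + 4 appears with exponent 2: the algebraic multiplicity is 2.

rank(A + 4I) = 1, so the eigenspace has dimension 2 - 1 = 1: the geometric multiplicity is 1.

Since 1 < 2, A is not diagonalizable.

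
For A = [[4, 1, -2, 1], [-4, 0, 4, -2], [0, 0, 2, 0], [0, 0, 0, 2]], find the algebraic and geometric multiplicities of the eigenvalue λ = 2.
The characteristic polynomial is (x - 2)^4, so the factor x - 2 appears with exponent 4: the algebraic multiplicity is 4.

rank(A - 2I) = 1, so the eigenspace has dimension 4 - 1 = 3: the geometric multiplicity is 3.

Since 3 < 4, A is not diagonalizable.

algebraic multiplicity 4, geometric multiplicity 3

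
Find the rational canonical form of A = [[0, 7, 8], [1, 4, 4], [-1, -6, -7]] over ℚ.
The invariant factors of A (the non-unit diagonal entries of the Smith normal form of xI - A over ℚ[x]) are (x + 1)(x^2 + 2x - 5), each dividing the next. The characteristic polynomial is their product, (x + 1)(x^2 + 2x - 5).

The rational canonical form is the block-diagonal matrix of companion matrices C(f_i):
R = [[0, 0, 5], [1, 0, 3], [0, 1, -3]].

Note the characteristic polynomial does not split into linear factors over ℚ, so A has no Jordan form over ℚ; the rational canonical form exists over any field.

R = [[0, 0, 5], [1, 0, 3], [0, 1, -3]]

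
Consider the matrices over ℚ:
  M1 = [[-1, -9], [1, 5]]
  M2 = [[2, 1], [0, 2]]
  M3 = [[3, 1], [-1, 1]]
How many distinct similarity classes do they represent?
Characteristic polynomials: χ_{M1} = (x - 2)^2, χ_{M2} = (x - 2)^2, χ_{M3} = (x - 2)^2.

{M1, M2, M3}: invariant factors (x - 2)^2.

Matrices are similar if and only if their invariant-factor lists agree; the partition into similarity classes is {M1, M2, M3}.

1 class: {M1, M2, M3}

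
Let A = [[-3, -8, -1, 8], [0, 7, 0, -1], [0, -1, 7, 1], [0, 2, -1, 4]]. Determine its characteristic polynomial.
xI - A = [[x + 3, 8, 1, -8], [0, x - 7, 0, 1], [0, 1, x - 7, -1], [0, -2, 1, x - 4]].

Expanding det(xI - A) along the first row:
det(xI - A) = + (x + 3)·det([[x - 7, 0, 1], [1, x - 7, -1], [-2, 1, x - 4]]) - (8)·det([[0, 0, 1], [0, x - 7, -1], [0, 1, x - 4]]) + (1)·det([[0, x - 7, 1], [0, 1, -1], [0, -2, x - 4]]) - (-8)·det([[0, x - 7, 0], [0, 1, x - 7], [0, -2, 1]]).

Evaluating gives χ_A(x) = x^4 - 15x^3 + 54x^2 + 108x - 648 = (x - 6)^3(x + 3).

χ_A(x) = (x - 6)^3(x + 3)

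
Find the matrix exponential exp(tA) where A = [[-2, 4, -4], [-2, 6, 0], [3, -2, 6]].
A has Jordan form J = [[2, 0, 0], [0, 4, 1], [0, 0, 4]] with A = PJP^{-1}, so e^{tA} = P e^{tJ} P^{-1}.

For a Jordan block J_k(λ), e^{tJ_k(λ)} = e^{λt} · (I + tN + t^2 N^2/2! + ... + t^{k-1} N^{k-1}/(k-1)!) where N is the nilpotent superdiagonal part.

Assembling the blocks and conjugating back gives the entries of e^{tA} as shown above.

e^{tA} = [[(2*t*e^{2*t} - 3*e^{2*t} + 4)*e^{2*t}, 2*(e^{2*t} - 1)*e^{2*t}, 4*(t*e^{2*t} - e^{2*t} + 1)*e^{2*t}], [2*(t*e^{2*t} - e^{2*t} + 1)*e^{2*t}, 2*e^{4*t} - e^{2*t}, 2*(2*t*e^{2*t} - e^{2*t} + 1)*e^{2*t}], [(-t*e^{2*t} + 2*e^{2*t} - 2)*e^{2*t}, -e^{4*t} + e^{2*t}, (-2*t*e^{2*t} + 3*e^{2*t} - 2)*e^{2*t}]]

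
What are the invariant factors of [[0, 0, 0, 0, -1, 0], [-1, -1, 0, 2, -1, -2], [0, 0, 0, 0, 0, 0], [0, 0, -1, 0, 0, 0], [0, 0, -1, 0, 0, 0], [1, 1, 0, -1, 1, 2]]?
x^2, x^3(x - 1)

The Jordan structure of A has elementary divisors x^3, x^2, (x - 1). Arranging the block sizes at each eigenvalue in decreasing order and taking row products gives the invariant factors.

Invariant factors (smallest first, each dividing the next): x^2, x^3(x - 1).

Check: the last factor x^3(x - 1) is the minimal polynomial, and the product x^5(x - 1) is the characteristic polynomial.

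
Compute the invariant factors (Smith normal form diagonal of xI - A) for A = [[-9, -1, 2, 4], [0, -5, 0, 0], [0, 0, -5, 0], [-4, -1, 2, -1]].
x + 5, x + 5, (x + 5)^2

The Jordan structure of A has elementary divisors (x + 5)^2, (x + 5), (x + 5). Arranging the block sizes at each eigenvalue in decreasing order and taking row products gives the invariant factors.

Invariant factors (smallest first, each dividing the next): x + 5, x + 5, (x + 5)^2.

Check: the last factor (x + 5)^2 is the minimal polynomial, and the product (x + 5)^4 is the characteristic polynomial.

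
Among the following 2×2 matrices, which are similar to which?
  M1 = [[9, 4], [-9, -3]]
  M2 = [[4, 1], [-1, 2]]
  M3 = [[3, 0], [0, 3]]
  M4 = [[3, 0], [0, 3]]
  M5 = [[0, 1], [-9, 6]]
2 classes: {M1, M2, M5}, {M3, M4}

Characteristic polynomials: χ_{M1} = (x - 3)^2, χ_{M2} = (x - 3)^2, χ_{M3} = (x - 3)^2, χ_{M4} = (x - 3)^2, χ_{M5} = (x - 3)^2.

{M1, M2, M5}: invariant factors (x - 3)^2.

{M3, M4}: invariant factors x - 3, x - 3.

Matrices are similar if and only if their invariant-factor lists agree; the partition into similarity classes is {M1, M2, M5}, {M3, M4}.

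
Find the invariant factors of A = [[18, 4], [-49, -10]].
The Jordan structure of A has elementary divisors (x - 4)^2. Arranging the block sizes at each eigenvalue in decreasing order and taking row products gives the invariant factors.

Invariant factors (smallest first, each dividing the next): (x - 4)^2.

Check: the last factor (x - 4)^2 is the minimal polynomial, and the product (x - 4)^2 is the characteristic polynomial.

(x - 4)^2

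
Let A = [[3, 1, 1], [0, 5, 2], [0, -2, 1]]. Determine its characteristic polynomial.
χ_A(x) = (x - 3)^3

xI - A = [[x - 3, -1, -1], [0, x - 5, -2], [0, 2, x - 1]].

Expanding det(xI - A) along the first row:
det(xI - A) = + (x - 3)·det([[x - 5, -2], [2, x - 1]]) - (-1)·det([[0, -2], [0, x - 1]]) + (-1)·det([[0, x - 5], [0, 2]]).

Evaluating gives χ_A(x) = x^3 - 9x^2 + 27x - 27 = (x - 3)^3.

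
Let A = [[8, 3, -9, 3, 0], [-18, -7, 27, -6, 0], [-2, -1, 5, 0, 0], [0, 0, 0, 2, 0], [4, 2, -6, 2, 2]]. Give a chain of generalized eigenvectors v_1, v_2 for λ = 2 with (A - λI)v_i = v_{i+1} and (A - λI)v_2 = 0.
v_1 = [[0, 1, 0, 0, 0]]^T, v_2 = [[3, -9, -1, 0, 2]]^T

We seek v_1 ∈ ker((A - 2I)^2) \ ker(A - 2I), then set v_{i+1} = (A - 2I) v_i.

One such chain is v_1 = [[0, 1, 0, 0, 0]]^T, v_2 = [[3, -9, -1, 0, 2]]^T. Check: (A - 2I) v_2 = [[0, 0, 0, 0, 0]]^T = 0.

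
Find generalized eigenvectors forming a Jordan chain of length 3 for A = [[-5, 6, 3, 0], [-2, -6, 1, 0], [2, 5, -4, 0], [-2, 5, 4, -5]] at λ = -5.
v_1 = [[1, -1, 2, 0]]^T, v_2 = [[0, 1, -1, 1]]^T, v_3 = [[3, -2, 4, 1]]^T

We seek v_1 ∈ ker((A + 5I)^3) \ ker((A + 5I)^2), then set v_{i+1} = (A + 5I) v_i.

One such chain is v_1 = [[1, -1, 2, 0]]^T, v_2 = [[0, 1, -1, 1]]^T, v_3 = [[3, -2, 4, 1]]^T. Check: (A + 5I) v_3 = [[0, 0, 0, 0]]^T = 0.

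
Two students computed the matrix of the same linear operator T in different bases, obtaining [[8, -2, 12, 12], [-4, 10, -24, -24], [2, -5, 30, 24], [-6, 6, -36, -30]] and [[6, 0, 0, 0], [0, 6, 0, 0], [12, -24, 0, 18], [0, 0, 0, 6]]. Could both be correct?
Both have characteristic polynomial x(x - 6)^3, but the minimal polynomial of A is x(x - 6)^2 while the minimal polynomial of B is x(x - 6). The minimal polynomial is a similarity invariant, so A and B are not similar.

No.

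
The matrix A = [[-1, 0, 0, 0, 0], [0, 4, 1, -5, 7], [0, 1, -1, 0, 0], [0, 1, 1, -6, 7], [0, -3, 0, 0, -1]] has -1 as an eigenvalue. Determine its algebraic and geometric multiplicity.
algebraic multiplicity 5, geometric multiplicity 3

The characteristic polynomial is (x + 1)^5, so the factor x + 1 appears with exponent 5: the algebraic multiplicity is 5.

rank(A + I) = 2, so the eigenspace has dimension 5 - 2 = 3: the geometric multiplicity is 3.

Since 3 < 5, A is not diagonalizable.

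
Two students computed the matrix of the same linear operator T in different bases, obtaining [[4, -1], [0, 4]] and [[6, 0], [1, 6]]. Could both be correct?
trace(A) = 8 but trace(B) = 12. The trace is a similarity invariant, so A and B are not similar.

No.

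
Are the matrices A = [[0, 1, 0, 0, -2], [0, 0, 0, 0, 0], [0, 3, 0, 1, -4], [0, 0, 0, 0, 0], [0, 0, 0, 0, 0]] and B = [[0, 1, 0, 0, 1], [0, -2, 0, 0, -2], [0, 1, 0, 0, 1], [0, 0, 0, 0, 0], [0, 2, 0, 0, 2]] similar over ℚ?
Both have characteristic polynomial x^5 and minimal polynomial x^2. But rank(A) = 2 for A while rank(B) = 1 for B, so the number of Jordan blocks at λ = 0 differs. A and B are not similar.

No.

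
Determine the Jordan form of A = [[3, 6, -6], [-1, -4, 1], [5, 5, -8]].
The characteristic polynomial is det(xI - A) = (x + 3)^3, so the eigenvalues are -3 (algebraic multiplicity 3).

For λ = -3: rank(A + 3I) = 1, rank((A + 3I)^2) = 0. The eigenspace has dimension 3 - 1 = 2, so there are 2 Jordan blocks; the rank sequence gives block sizes [2, 1].

Assembling the blocks gives the Jordan form J above.

J = [[-3, 1, 0], [0, -3, 0], [0, 0, -3]]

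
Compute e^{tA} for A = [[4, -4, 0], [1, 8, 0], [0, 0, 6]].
A has Jordan form J = [[6, 1, 0], [0, 6, 0], [0, 0, 6]] with A = PJP^{-1}, so e^{tA} = P e^{tJ} P^{-1}.

For a Jordan block J_k(λ), e^{tJ_k(λ)} = e^{λt} · (I + tN + t^2 N^2/2! + ... + t^{k-1} N^{k-1}/(k-1)!) where N is the nilpotent superdiagonal part.

Assembling the blocks and conjugating back gives the entries of e^{tA} as shown above.

e^{tA} = [[(1 - 2*t)*e^{6*t}, -4*t*e^{6*t}, 0], [t*e^{6*t}, (2*t + 1)*e^{6*t}, 0], [0, 0, e^{6*t}]]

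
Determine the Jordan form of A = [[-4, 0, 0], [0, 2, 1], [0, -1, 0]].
The characteristic polynomial is det(xI - A) = (x - 1)^2(x + 4), so the eigenvalues are -4 (algebraic multiplicity 1), 1 (algebraic multiplicity 2).

For λ = -4: algebraic multiplicity 1 gives one 1×1 block.

For λ = 1: rank(A - I) = 2, rank((A - I)^2) = 1. The eigenspace has dimension 3 - 2 = 1, so there is 1 Jordan block; the rank sequence gives block sizes [2].

Assembling the blocks gives the Jordan form J above.

J = [[-4, 0, 0], [0, 1, 1], [0, 0, 1]]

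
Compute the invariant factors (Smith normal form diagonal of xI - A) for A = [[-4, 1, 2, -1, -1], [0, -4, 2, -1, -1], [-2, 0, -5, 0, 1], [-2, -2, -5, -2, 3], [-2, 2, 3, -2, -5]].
The Jordan structure of A has elementary divisors (x + 4)^3, (x + 4)^2. Arranging the block sizes at each eigenvalue in decreasing order and taking row products gives the invariant factors.

Invariant factors (smallest first, each dividing the next): (x + 4)^2, (x + 4)^3.

Check: the last factor (x + 4)^3 is the minimal polynomial, and the product (x + 4)^5 is the characteristic polynomial.

(x + 4)^2, (x + 4)^3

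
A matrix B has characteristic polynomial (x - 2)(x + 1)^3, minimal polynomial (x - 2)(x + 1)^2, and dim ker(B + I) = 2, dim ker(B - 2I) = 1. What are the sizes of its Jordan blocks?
Jordan blocks: (-1, 2), (-1, 1), (2, 1)

λ = -1: algebraic multiplicity 3 (exponent in χ_B), largest block size 2 (exponent in m_B), 2 blocks (geometric multiplicity). These force block sizes [2, 1].
λ = 2: algebraic multiplicity 1 (exponent in χ_B), largest block size 1 (exponent in m_B), 1 block (geometric multiplicity). This forces block sizes [1].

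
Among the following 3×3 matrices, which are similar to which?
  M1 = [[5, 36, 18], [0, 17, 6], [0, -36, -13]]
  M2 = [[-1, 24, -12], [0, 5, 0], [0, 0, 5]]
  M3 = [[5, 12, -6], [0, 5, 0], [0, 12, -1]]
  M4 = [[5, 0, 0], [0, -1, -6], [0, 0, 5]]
Characteristic polynomials: χ_{M1} = (x - 5)^2(x + 1), χ_{M2} = (x - 5)^2(x + 1), χ_{M3} = (x - 5)^2(x + 1), χ_{M4} = (x - 5)^2(x + 1).

{M1, M2, M3, M4}: invariant factors x - 5, (x - 5)(x + 1).

Matrices are similar if and only if their invariant-factor lists agree; the partition into similarity classes is {M1, M2, M3, M4}.

1 class: {M1, M2, M3, M4}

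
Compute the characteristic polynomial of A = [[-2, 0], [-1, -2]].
xI - A = [[x + 2, 0], [1, x + 2]].

Expanding det(xI - A) along the first row:
det(xI - A) = + (x + 2)·det([[x + 2]]) - (0)·det([[1]]).

Evaluating gives χ_A(x) = x^2 + 4x + 4 = (x + 2)^2.

χ_A(x) = (x + 2)^2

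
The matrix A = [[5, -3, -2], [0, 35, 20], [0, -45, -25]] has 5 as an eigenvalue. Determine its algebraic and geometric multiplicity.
The characteristic polynomial is (x - 5)^3, so the factor x - 5 appears with exponent 3: the algebraic multiplicity is 3.

rank(A - 5I) = 1, so the eigenspace has dimension 3 - 1 = 2: the geometric multiplicity is 2.

Since 2 < 3, A is not diagonalizable.

algebraic multiplicity 3, geometric multiplicity 2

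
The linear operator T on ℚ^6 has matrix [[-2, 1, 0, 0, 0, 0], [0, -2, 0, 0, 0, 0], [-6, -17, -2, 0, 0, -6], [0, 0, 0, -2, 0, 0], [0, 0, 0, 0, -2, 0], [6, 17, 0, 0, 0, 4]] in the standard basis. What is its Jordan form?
The characteristic polynomial is det(xI - A) = (x - 4)(x + 2)^5, so the eigenvalues are -2 (algebraic multiplicity 5), 4 (algebraic multiplicity 1).

For λ = -2: rank(A + 2I) = 2, rank((A + 2I)^2) = 1. The eigenspace has dimension 6 - 2 = 4, so there are 4 Jordan blocks; the rank sequence gives block sizes [2, 1, 1, 1].

For λ = 4: algebraic multiplicity 1 gives one 1×1 block.

Assembling the blocks gives the Jordan form J above.

J = [[-2, 1, 0, 0, 0, 0], [0, -2, 0, 0, 0, 0], [0, 0, -2, 0, 0, 0], [0, 0, 0, -2, 0, 0], [0, 0, 0, 0, -2, 0], [0, 0, 0, 0, 0, 4]]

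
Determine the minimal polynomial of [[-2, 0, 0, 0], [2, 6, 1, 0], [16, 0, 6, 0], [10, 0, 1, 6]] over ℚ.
m_A(x) = (x - 6)^2(x + 2)

The characteristic polynomial factors as (x - 6)^3(x + 2). The minimal polynomial is ∏(x - λ)^{k_λ} where k_λ is the size of the largest Jordan block at λ.

For λ = -2: rank(A + 2I) = 3, and the largest Jordan block has size 1 (the smallest k with rank((A + 2I)^k) = rank((A + 2I)^(k+1))).
For λ = 6: rank(A - 6I) = 2, and the largest Jordan block has size 2 (the smallest k with rank((A - 6I)^k) = rank((A - 6I)^(k+1))).

So m_A(x) = (x - 6)^2(x + 2).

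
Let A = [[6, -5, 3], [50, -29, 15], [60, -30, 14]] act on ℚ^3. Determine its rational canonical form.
The invariant factors of A (the non-unit diagonal entries of the Smith normal form of xI - A over ℚ[x]) are x + 4, (x + 1)(x + 4), each dividing the next. The characteristic polynomial is their product, (x + 1)(x + 4)^2.

The rational canonical form is the block-diagonal matrix of companion matrices C(f_i):
R = [[-4, 0, 0], [0, 0, -4], [0, 1, -5]].

R = [[-4, 0, 0], [0, 0, -4], [0, 1, -5]]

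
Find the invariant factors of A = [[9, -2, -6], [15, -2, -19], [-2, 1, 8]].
(x - 5)^3

The Jordan structure of A has elementary divisors (x - 5)^3. Arranging the block sizes at each eigenvalue in decreasing order and taking row products gives the invariant factors.

Invariant factors (smallest first, each dividing the next): (x - 5)^3.

Check: the last factor (x - 5)^3 is the minimal polynomial, and the product (x - 5)^3 is the characteristic polynomial.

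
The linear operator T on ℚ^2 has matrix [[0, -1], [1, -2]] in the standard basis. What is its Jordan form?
The characteristic polynomial is det(xI - A) = (x + 1)^2, so the eigenvalues are -1 (algebraic multiplicity 2).

For λ = -1: rank(A + I) = 1, rank((A + I)^2) = 0. The eigenspace has dimension 2 - 1 = 1, so there is 1 Jordan block; the rank sequence gives block sizes [2].

Assembling the blocks gives the Jordan form J above.

J = [[-1, 1], [0, -1]]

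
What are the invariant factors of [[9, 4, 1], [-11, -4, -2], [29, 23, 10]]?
The Jordan structure of A has elementary divisors (x - 5)^3. Arranging the block sizes at each eigenvalue in decreasing order and taking row products gives the invariant factors.

Invariant factors (smallest first, each dividing the next): (x - 5)^3.

Check: the last factor (x - 5)^3 is the minimal polynomial, and the product (x - 5)^3 is the characteristic polynomial.

(x - 5)^3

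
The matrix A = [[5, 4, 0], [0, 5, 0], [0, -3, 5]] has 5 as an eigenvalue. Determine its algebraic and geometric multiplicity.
The characteristic polynomial is (x - 5)^3, so the factor x - 5 appears with exponent 3: the algebraic multiplicity is 3.

rank(A - 5I) = 1, so the eigenspace has dimension 3 - 1 = 2: the geometric multiplicity is 2.

Since 2 < 3, A is not diagonalizable.

algebraic multiplicity 3, geometric multiplicity 2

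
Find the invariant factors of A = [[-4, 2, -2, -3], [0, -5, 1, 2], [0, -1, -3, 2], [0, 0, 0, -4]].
(x + 4)^2, (x + 4)^2

The Jordan structure of A has elementary divisors (x + 4)^2, (x + 4)^2. Arranging the block sizes at each eigenvalue in decreasing order and taking row products gives the invariant factors.

Invariant factors (smallest first, each dividing the next): (x + 4)^2, (x + 4)^2.

Check: the last factor (x + 4)^2 is the minimal polynomial, and the product (x + 4)^4 is the characteristic polynomial.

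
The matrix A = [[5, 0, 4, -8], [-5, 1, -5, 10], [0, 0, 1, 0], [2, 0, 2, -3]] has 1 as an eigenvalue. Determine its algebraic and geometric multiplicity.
The characteristic polynomial is (x - 1)^4, so the factor x - 1 appears with exponent 4: the algebraic multiplicity is 4.

rank(A - I) = 1, so the eigenspace has dimension 4 - 1 = 3: the geometric multiplicity is 3.

Since 3 < 4, A is not diagonalizable.

algebraic multiplicity 4, geometric multiplicity 3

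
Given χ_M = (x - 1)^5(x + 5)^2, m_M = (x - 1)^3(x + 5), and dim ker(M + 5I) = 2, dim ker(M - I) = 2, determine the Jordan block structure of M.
Jordan blocks: (-5, 1), (-5, 1), (1, 3), (1, 2)

λ = -5: algebraic multiplicity 2 (exponent in χ_M), largest block size 1 (exponent in m_M), 2 blocks (geometric multiplicity). These force block sizes [1, 1].
λ = 1: algebraic multiplicity 5 (exponent in χ_M), largest block size 3 (exponent in m_M), 2 blocks (geometric multiplicity). These force block sizes [3, 2].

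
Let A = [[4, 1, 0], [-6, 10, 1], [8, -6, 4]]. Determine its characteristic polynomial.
xI - A = [[x - 4, -1, 0], [6, x - 10, -1], [-8, 6, x - 4]].

Expanding det(xI - A) along the first row:
det(xI - A) = + (x - 4)·det([[x - 10, -1], [6, x - 4]]) - (-1)·det([[6, -1], [-8, x - 4]]) + (0)·det([[6, x - 10], [-8, 6]]).

Evaluating gives χ_A(x) = x^3 - 18x^2 + 108x - 216 = (x - 6)^3.

χ_A(x) = (x - 6)^3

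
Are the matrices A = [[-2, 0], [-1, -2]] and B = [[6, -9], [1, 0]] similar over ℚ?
trace(A) = -4 but trace(B) = 6. The trace is a similarity invariant, so A and B are not similar.

No.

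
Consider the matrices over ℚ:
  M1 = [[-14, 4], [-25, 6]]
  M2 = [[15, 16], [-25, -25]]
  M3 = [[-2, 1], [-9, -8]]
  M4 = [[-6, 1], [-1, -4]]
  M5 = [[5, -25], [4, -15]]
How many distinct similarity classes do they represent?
2 classes: {M1}, {M2, M3, M4, M5}

Characteristic polynomials: χ_{M1} = (x + 4)^2, χ_{M2} = (x + 5)^2, χ_{M3} = (x + 5)^2, χ_{M4} = (x + 5)^2, χ_{M5} = (x + 5)^2.

{M1}: invariant factors (x + 4)^2.

{M2, M3, M4, M5}: invariant factors (x + 5)^2.

Matrices are similar if and only if their invariant-factor lists agree; the partition into similarity classes is {M1}, {M2, M3, M4, M5}.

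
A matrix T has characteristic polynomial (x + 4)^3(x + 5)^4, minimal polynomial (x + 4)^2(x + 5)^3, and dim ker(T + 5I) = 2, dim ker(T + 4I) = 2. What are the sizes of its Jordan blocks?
Jordan blocks: (-5, 3), (-5, 1), (-4, 2), (-4, 1)

λ = -5: algebraic multiplicity 4 (exponent in χ_T), largest block size 3 (exponent in m_T), 2 blocks (geometric multiplicity). These force block sizes [3, 1].
λ = -4: algebraic multiplicity 3 (exponent in χ_T), largest block size 2 (exponent in m_T), 2 blocks (geometric multiplicity). These force block sizes [2, 1].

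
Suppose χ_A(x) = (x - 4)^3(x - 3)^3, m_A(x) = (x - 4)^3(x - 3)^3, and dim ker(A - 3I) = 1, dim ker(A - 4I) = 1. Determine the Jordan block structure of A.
λ = 3: algebraic multiplicity 3 (exponent in χ_A), largest block size 3 (exponent in m_A), 1 block (geometric multiplicity). This forces block sizes [3].
λ = 4: algebraic multiplicity 3 (exponent in χ_A), largest block size 3 (exponent in m_A), 1 block (geometric multiplicity). This forces block sizes [3].

Jordan blocks: (3, 3), (4, 3)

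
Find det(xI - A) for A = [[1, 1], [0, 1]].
xI - A = [[x - 1, -1], [0, x - 1]].

Expanding det(xI - A) along the first row:
det(xI - A) = + (x - 1)·det([[x - 1]]) - (-1)·det([[0]]).

Evaluating gives χ_A(x) = x^2 - 2x + 1 = (x - 1)^2.

χ_A(x) = (x - 1)^2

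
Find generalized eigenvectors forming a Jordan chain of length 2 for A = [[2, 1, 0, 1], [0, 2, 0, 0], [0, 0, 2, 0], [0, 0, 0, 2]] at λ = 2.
We seek v_1 ∈ ker((A - 2I)^2) \ ker(A - 2I), then set v_{i+1} = (A - 2I) v_i.

One such chain is v_1 = [[-4, 1, -1, 0]]^T, v_2 = [[1, 0, 0, 0]]^T. Check: (A - 2I) v_2 = [[0, 0, 0, 0]]^T = 0.

v_1 = [[-4, 1, -1, 0]]^T, v_2 = [[1, 0, 0, 0]]^T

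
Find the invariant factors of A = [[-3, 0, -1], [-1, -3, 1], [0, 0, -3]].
The Jordan structure of A has elementary divisors (x + 3)^3. Arranging the block sizes at each eigenvalue in decreasing order and taking row products gives the invariant factors.

Invariant factors (smallest first, each dividing the next): (x + 3)^3.

Check: the last factor (x + 3)^3 is the minimal polynomial, and the product (x + 3)^3 is the characteristic polynomial.

(x + 3)^3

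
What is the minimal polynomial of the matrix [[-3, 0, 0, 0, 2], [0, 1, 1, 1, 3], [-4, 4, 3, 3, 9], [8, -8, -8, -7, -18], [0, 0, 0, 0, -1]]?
m_A(x) = (x + 1)^3(x + 3)

The characteristic polynomial factors as (x + 1)^4(x + 3). The minimal polynomial is ∏(x - λ)^{k_λ} where k_λ is the size of the largest Jordan block at λ.

For λ = -3: rank(A + 3I) = 4, and the largest Jordan block has size 1 (the smallest k with rank((A + 3I)^k) = rank((A + 3I)^(k+1))).
For λ = -1: rank(A + I) = 3, and the largest Jordan block has size 3 (the smallest k with rank((A + I)^k) = rank((A + I)^(k+1))).

So m_A(x) = (x + 1)^3(x + 3).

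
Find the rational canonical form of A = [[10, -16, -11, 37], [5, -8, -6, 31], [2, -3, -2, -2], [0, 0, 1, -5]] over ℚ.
R = [[0, 0, 0, -20], [1, 0, 0, -14], [0, 1, 0, -2], [0, 0, 1, -5]]

The invariant factors of A (the non-unit diagonal entries of the Smith normal form of xI - A over ℚ[x]) are (x + 5)(x^3 + 2x + 4), each dividing the next. The characteristic polynomial is their product, (x + 5)(x^3 + 2x + 4).

The rational canonical form is the block-diagonal matrix of companion matrices C(f_i):
R = [[0, 0, 0, -20], [1, 0, 0, -14], [0, 1, 0, -2], [0, 0, 1, -5]].

Note the characteristic polynomial does not split into linear factors over ℚ, so A has no Jordan form over ℚ; the rational canonical form exists over any field.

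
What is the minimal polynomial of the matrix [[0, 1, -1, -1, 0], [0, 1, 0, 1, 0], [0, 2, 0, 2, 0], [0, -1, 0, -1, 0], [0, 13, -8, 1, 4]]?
The characteristic polynomial factors as x^4(x - 4). The minimal polynomial is ∏(x - λ)^{k_λ} where k_λ is the size of the largest Jordan block at λ.

For λ = 0: rank(A) = 3, and the largest Jordan block has size 2 (the smallest k with rank(A^k) = rank(A^(k+1))).
For λ = 4: rank(A - 4I) = 4, and the largest Jordan block has size 1 (the smallest k with rank((A - 4I)^k) = rank((A - 4I)^(k+1))).

So m_A(x) = x^2(x - 4).

m_A(x) = x^2(x - 4)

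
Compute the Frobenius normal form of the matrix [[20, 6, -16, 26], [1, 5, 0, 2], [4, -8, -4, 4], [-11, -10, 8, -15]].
R = [[0, -4, 0, 0], [1, 3, 0, 0], [0, 0, 0, -4], [0, 0, 1, 3]]

The invariant factors of A (the non-unit diagonal entries of the Smith normal form of xI - A over ℚ[x]) are x^2 - 3x + 4, x^2 - 3x + 4, each dividing the next. The characteristic polynomial is their product, (x^2 - 3x + 4)^2.

The rational canonical form is the block-diagonal matrix of companion matrices C(f_i):
R = [[0, -4, 0, 0], [1, 3, 0, 0], [0, 0, 0, -4], [0, 0, 1, 3]].

Note the characteristic polynomial does not split into linear factors over ℚ, so A has no Jordan form over ℚ; the rational canonical form exists over any field.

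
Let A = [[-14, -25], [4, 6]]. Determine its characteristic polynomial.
χ_A(x) = (x + 4)^2

xI - A = [[x + 14, 25], [-4, x - 6]].

Expanding det(xI - A) along the first row:
det(xI - A) = + (x + 14)·det([[x - 6]]) - (25)·det([[-4]]).

Evaluating gives χ_A(x) = x^2 + 8x + 16 = (x + 4)^2.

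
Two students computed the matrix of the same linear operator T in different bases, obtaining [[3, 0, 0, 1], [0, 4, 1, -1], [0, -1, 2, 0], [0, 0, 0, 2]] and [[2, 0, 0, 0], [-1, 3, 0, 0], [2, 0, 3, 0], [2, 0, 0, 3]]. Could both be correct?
No.

Both have characteristic polynomial (x - 3)^3(x - 2), but the minimal polynomial of A is (x - 3)^2(x - 2) while the minimal polynomial of B is (x - 3)(x - 2). The minimal polynomial is a similarity invariant, so A and B are not similar.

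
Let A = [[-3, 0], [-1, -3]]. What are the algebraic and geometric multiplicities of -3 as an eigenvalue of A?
The characteristic polynomial is (x + 3)^2, so the factor x + 3 appears with exponent 2: the algebraic multiplicity is 2.

rank(A + 3I) = 1, so the eigenspace has dimension 2 - 1 = 1: the geometric multiplicity is 1.

Since 1 < 2, A is not diagonalizable.

algebraic multiplicity 2, geometric multiplicity 1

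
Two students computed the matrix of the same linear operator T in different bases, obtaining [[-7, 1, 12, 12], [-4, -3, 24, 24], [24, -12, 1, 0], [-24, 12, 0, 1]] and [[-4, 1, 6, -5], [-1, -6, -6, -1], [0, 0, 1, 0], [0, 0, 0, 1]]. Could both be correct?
Two matrices over a field are similar if and only if they have the same invariant factors.

Both A and B have characteristic polynomial (x - 1)^2(x + 5)^2 and minimal polynomial (x - 1)(x + 5)^2. Computing further, both have invariant factors x - 1, (x - 1)(x + 5)^2. Hence A and B are similar.

Yes.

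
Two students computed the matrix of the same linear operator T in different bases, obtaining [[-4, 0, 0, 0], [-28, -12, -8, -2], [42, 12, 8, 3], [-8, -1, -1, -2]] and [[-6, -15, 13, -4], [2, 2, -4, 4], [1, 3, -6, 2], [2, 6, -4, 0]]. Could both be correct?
Two matrices over a field are similar if and only if they have the same invariant factors.

Both A and B have characteristic polynomial (x + 1)^2(x + 4)^2 and minimal polynomial (x + 1)^2(x + 4). Computing further, both have invariant factors x + 4, (x + 1)^2(x + 4). Hence A and B are similar.

Yes.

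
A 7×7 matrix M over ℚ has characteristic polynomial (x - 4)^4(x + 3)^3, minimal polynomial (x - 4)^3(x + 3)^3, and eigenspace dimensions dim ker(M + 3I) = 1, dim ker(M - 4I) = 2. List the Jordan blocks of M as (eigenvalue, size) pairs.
Jordan blocks: (-3, 3), (4, 3), (4, 1)

λ = -3: algebraic multiplicity 3 (exponent in χ_M), largest block size 3 (exponent in m_M), 1 block (geometric multiplicity). This forces block sizes [3].
λ = 4: algebraic multiplicity 4 (exponent in χ_M), largest block size 3 (exponent in m_M), 2 blocks (geometric multiplicity). These force block sizes [3, 1].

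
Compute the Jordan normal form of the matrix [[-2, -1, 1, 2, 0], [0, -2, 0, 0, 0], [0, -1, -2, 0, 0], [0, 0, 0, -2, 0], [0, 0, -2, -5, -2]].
The characteristic polynomial is det(xI - A) = (x + 2)^5, so the eigenvalues are -2 (algebraic multiplicity 5).

For λ = -2: rank(A + 2I) = 3, rank((A + 2I)^2) = 1, rank((A + 2I)^3) = 0. The eigenspace has dimension 5 - 3 = 2, so there are 2 Jordan blocks; the rank sequence gives block sizes [3, 2].

Assembling the blocks gives the Jordan form J above.

J = [[-2, 1, 0, 0, 0], [0, -2, 1, 0, 0], [0, 0, -2, 0, 0], [0, 0, 0, -2, 1], [0, 0, 0, 0, -2]]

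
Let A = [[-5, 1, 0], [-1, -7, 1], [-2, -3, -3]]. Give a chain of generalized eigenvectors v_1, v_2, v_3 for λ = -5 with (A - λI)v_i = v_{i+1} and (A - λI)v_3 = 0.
We seek v_1 ∈ ker((A + 5I)^3) \ ker((A + 5I)^2), then set v_{i+1} = (A + 5I) v_i.

One such chain is v_1 = [[0, 0, 1]]^T, v_2 = [[0, 1, 2]]^T, v_3 = [[1, 0, 1]]^T. Check: (A + 5I) v_3 = [[0, 0, 0]]^T = 0.

v_1 = [[0, 0, 1]]^T, v_2 = [[0, 1, 2]]^T, v_3 = [[1, 0, 1]]^T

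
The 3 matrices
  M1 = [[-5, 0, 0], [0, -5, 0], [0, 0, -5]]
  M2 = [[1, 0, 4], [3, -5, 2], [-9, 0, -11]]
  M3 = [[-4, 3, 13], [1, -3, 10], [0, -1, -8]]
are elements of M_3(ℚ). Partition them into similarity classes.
3 classes: {M1}, {M2}, {M3}

Characteristic polynomials: χ_{M1} = (x + 5)^3, χ_{M2} = (x + 5)^3, χ_{M3} = (x + 5)^3.

{M1}: invariant factors x + 5, x + 5, x + 5.

{M2}: invariant factors x + 5, (x + 5)^2.

{M3}: invariant factors (x + 5)^3.

Matrices are similar if and only if their invariant-factor lists agree; the partition into similarity classes is {M1}, {M2}, {M3}.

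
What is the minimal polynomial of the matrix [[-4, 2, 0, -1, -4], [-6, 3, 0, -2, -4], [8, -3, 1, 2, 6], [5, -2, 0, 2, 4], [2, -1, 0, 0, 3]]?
The characteristic polynomial factors as (x - 1)^5. The minimal polynomial is ∏(x - λ)^{k_λ} where k_λ is the size of the largest Jordan block at λ.

For λ = 1: rank(A - I) = 2, and the largest Jordan block has size 2 (the smallest k with rank((A - I)^k) = rank((A - I)^(k+1))).

So m_A(x) = (x - 1)^2.

m_A(x) = (x - 1)^2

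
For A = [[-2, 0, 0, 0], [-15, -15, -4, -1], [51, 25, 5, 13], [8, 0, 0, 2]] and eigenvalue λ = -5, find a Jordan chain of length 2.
We seek v_1 ∈ ker((A + 5I)^2) \ ker(A + 5I), then set v_{i+1} = (A + 5I) v_i.

One such chain is v_1 = [[0, 1, -2, 0]]^T, v_2 = [[0, -2, 5, 0]]^T. Check: (A + 5I) v_2 = [[0, 0, 0, 0]]^T = 0.

v_1 = [[0, 1, -2, 0]]^T, v_2 = [[0, -2, 5, 0]]^T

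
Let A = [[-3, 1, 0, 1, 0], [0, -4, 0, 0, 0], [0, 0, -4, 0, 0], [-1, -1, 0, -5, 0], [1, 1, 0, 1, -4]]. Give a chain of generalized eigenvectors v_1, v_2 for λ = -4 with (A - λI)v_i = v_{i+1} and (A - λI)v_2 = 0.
v_1 = [[0, 1, 0, 0, 1]]^T, v_2 = [[1, 0, 0, -1, 1]]^T

We seek v_1 ∈ ker((A + 4I)^2) \ ker(A + 4I), then set v_{i+1} = (A + 4I) v_i.

One such chain is v_1 = [[0, 1, 0, 0, 1]]^T, v_2 = [[1, 0, 0, -1, 1]]^T. Check: (A + 4I) v_2 = [[0, 0, 0, 0, 0]]^T = 0.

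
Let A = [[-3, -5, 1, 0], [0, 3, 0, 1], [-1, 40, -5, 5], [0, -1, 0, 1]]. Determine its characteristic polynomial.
xI - A = [[x + 3, 5, -1, 0], [0, x - 3, 0, -1], [1, -40, x + 5, -5], [0, 1, 0, x - 1]].

Expanding det(xI - A) along the first row:
det(xI - A) = + (x + 3)·det([[x - 3, 0, -1], [-40, x + 5, -5], [1, 0, x - 1]]) - (5)·det([[0, 0, -1], [1, x + 5, -5], [0, 0, x - 1]]) + (-1)·det([[0, x - 3, -1], [1, -40, -5], [0, 1, x - 1]]) - (0)·det([[0, x - 3, 0], [1, -40, x + 5], [0, 1, 0]]).

Evaluating gives χ_A(x) = x^4 + 4x^3 - 12x^2 - 32x + 64 = (x - 2)^2(x + 4)^2.

χ_A(x) = (x - 2)^2(x + 4)^2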